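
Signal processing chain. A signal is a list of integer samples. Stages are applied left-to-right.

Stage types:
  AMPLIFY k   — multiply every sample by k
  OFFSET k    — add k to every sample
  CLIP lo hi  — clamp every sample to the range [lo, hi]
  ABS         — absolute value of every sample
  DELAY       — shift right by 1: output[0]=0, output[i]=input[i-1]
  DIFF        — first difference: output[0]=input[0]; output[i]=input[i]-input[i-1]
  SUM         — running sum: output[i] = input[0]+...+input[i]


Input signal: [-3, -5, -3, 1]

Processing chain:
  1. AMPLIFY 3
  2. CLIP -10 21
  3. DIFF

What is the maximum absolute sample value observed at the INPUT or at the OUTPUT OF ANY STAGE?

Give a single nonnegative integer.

Answer: 15

Derivation:
Input: [-3, -5, -3, 1] (max |s|=5)
Stage 1 (AMPLIFY 3): -3*3=-9, -5*3=-15, -3*3=-9, 1*3=3 -> [-9, -15, -9, 3] (max |s|=15)
Stage 2 (CLIP -10 21): clip(-9,-10,21)=-9, clip(-15,-10,21)=-10, clip(-9,-10,21)=-9, clip(3,-10,21)=3 -> [-9, -10, -9, 3] (max |s|=10)
Stage 3 (DIFF): s[0]=-9, -10--9=-1, -9--10=1, 3--9=12 -> [-9, -1, 1, 12] (max |s|=12)
Overall max amplitude: 15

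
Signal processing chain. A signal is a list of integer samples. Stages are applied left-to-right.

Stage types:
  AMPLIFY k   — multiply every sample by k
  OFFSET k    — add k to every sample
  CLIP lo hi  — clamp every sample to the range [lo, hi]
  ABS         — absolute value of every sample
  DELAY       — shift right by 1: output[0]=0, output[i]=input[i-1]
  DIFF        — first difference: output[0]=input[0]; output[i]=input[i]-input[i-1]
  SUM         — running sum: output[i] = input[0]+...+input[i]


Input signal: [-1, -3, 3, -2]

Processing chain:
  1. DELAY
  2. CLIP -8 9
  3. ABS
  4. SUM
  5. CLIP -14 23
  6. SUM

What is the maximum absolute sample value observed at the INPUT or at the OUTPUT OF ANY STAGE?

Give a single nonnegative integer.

Answer: 12

Derivation:
Input: [-1, -3, 3, -2] (max |s|=3)
Stage 1 (DELAY): [0, -1, -3, 3] = [0, -1, -3, 3] -> [0, -1, -3, 3] (max |s|=3)
Stage 2 (CLIP -8 9): clip(0,-8,9)=0, clip(-1,-8,9)=-1, clip(-3,-8,9)=-3, clip(3,-8,9)=3 -> [0, -1, -3, 3] (max |s|=3)
Stage 3 (ABS): |0|=0, |-1|=1, |-3|=3, |3|=3 -> [0, 1, 3, 3] (max |s|=3)
Stage 4 (SUM): sum[0..0]=0, sum[0..1]=1, sum[0..2]=4, sum[0..3]=7 -> [0, 1, 4, 7] (max |s|=7)
Stage 5 (CLIP -14 23): clip(0,-14,23)=0, clip(1,-14,23)=1, clip(4,-14,23)=4, clip(7,-14,23)=7 -> [0, 1, 4, 7] (max |s|=7)
Stage 6 (SUM): sum[0..0]=0, sum[0..1]=1, sum[0..2]=5, sum[0..3]=12 -> [0, 1, 5, 12] (max |s|=12)
Overall max amplitude: 12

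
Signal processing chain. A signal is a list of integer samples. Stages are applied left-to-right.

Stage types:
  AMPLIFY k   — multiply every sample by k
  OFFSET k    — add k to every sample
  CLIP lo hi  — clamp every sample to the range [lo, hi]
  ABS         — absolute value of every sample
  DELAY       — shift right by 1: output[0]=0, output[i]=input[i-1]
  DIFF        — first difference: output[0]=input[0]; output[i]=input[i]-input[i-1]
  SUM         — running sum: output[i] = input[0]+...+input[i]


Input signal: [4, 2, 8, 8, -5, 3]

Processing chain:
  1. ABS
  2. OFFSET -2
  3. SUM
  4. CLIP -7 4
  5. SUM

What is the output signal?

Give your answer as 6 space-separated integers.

Answer: 2 4 8 12 16 20

Derivation:
Input: [4, 2, 8, 8, -5, 3]
Stage 1 (ABS): |4|=4, |2|=2, |8|=8, |8|=8, |-5|=5, |3|=3 -> [4, 2, 8, 8, 5, 3]
Stage 2 (OFFSET -2): 4+-2=2, 2+-2=0, 8+-2=6, 8+-2=6, 5+-2=3, 3+-2=1 -> [2, 0, 6, 6, 3, 1]
Stage 3 (SUM): sum[0..0]=2, sum[0..1]=2, sum[0..2]=8, sum[0..3]=14, sum[0..4]=17, sum[0..5]=18 -> [2, 2, 8, 14, 17, 18]
Stage 4 (CLIP -7 4): clip(2,-7,4)=2, clip(2,-7,4)=2, clip(8,-7,4)=4, clip(14,-7,4)=4, clip(17,-7,4)=4, clip(18,-7,4)=4 -> [2, 2, 4, 4, 4, 4]
Stage 5 (SUM): sum[0..0]=2, sum[0..1]=4, sum[0..2]=8, sum[0..3]=12, sum[0..4]=16, sum[0..5]=20 -> [2, 4, 8, 12, 16, 20]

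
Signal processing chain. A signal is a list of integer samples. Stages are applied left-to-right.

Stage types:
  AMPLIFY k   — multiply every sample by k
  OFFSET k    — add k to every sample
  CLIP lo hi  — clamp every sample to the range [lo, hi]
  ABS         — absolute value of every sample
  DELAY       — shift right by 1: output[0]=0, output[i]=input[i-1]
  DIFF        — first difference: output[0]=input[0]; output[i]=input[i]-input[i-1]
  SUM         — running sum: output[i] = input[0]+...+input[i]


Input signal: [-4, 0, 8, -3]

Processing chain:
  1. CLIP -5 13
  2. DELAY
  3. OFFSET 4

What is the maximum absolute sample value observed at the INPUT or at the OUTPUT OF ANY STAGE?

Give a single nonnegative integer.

Answer: 12

Derivation:
Input: [-4, 0, 8, -3] (max |s|=8)
Stage 1 (CLIP -5 13): clip(-4,-5,13)=-4, clip(0,-5,13)=0, clip(8,-5,13)=8, clip(-3,-5,13)=-3 -> [-4, 0, 8, -3] (max |s|=8)
Stage 2 (DELAY): [0, -4, 0, 8] = [0, -4, 0, 8] -> [0, -4, 0, 8] (max |s|=8)
Stage 3 (OFFSET 4): 0+4=4, -4+4=0, 0+4=4, 8+4=12 -> [4, 0, 4, 12] (max |s|=12)
Overall max amplitude: 12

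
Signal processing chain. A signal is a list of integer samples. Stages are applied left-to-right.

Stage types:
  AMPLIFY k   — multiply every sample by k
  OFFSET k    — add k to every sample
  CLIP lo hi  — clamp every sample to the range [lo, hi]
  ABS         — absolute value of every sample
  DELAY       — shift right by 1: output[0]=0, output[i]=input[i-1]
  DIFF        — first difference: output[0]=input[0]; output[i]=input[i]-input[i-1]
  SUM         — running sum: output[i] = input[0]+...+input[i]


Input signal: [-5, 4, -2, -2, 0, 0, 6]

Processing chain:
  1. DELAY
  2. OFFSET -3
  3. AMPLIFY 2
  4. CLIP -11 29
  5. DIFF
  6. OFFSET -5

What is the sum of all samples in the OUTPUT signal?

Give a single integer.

Answer: -41

Derivation:
Input: [-5, 4, -2, -2, 0, 0, 6]
Stage 1 (DELAY): [0, -5, 4, -2, -2, 0, 0] = [0, -5, 4, -2, -2, 0, 0] -> [0, -5, 4, -2, -2, 0, 0]
Stage 2 (OFFSET -3): 0+-3=-3, -5+-3=-8, 4+-3=1, -2+-3=-5, -2+-3=-5, 0+-3=-3, 0+-3=-3 -> [-3, -8, 1, -5, -5, -3, -3]
Stage 3 (AMPLIFY 2): -3*2=-6, -8*2=-16, 1*2=2, -5*2=-10, -5*2=-10, -3*2=-6, -3*2=-6 -> [-6, -16, 2, -10, -10, -6, -6]
Stage 4 (CLIP -11 29): clip(-6,-11,29)=-6, clip(-16,-11,29)=-11, clip(2,-11,29)=2, clip(-10,-11,29)=-10, clip(-10,-11,29)=-10, clip(-6,-11,29)=-6, clip(-6,-11,29)=-6 -> [-6, -11, 2, -10, -10, -6, -6]
Stage 5 (DIFF): s[0]=-6, -11--6=-5, 2--11=13, -10-2=-12, -10--10=0, -6--10=4, -6--6=0 -> [-6, -5, 13, -12, 0, 4, 0]
Stage 6 (OFFSET -5): -6+-5=-11, -5+-5=-10, 13+-5=8, -12+-5=-17, 0+-5=-5, 4+-5=-1, 0+-5=-5 -> [-11, -10, 8, -17, -5, -1, -5]
Output sum: -41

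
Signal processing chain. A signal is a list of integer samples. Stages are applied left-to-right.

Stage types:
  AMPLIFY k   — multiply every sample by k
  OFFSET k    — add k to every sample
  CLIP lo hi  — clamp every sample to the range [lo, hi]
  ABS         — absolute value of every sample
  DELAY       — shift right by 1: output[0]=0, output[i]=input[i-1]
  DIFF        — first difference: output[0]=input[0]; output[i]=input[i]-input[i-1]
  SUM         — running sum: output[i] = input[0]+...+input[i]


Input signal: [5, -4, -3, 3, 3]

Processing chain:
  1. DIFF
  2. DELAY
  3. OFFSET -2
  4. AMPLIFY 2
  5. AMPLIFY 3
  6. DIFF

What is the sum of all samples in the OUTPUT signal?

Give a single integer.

Input: [5, -4, -3, 3, 3]
Stage 1 (DIFF): s[0]=5, -4-5=-9, -3--4=1, 3--3=6, 3-3=0 -> [5, -9, 1, 6, 0]
Stage 2 (DELAY): [0, 5, -9, 1, 6] = [0, 5, -9, 1, 6] -> [0, 5, -9, 1, 6]
Stage 3 (OFFSET -2): 0+-2=-2, 5+-2=3, -9+-2=-11, 1+-2=-1, 6+-2=4 -> [-2, 3, -11, -1, 4]
Stage 4 (AMPLIFY 2): -2*2=-4, 3*2=6, -11*2=-22, -1*2=-2, 4*2=8 -> [-4, 6, -22, -2, 8]
Stage 5 (AMPLIFY 3): -4*3=-12, 6*3=18, -22*3=-66, -2*3=-6, 8*3=24 -> [-12, 18, -66, -6, 24]
Stage 6 (DIFF): s[0]=-12, 18--12=30, -66-18=-84, -6--66=60, 24--6=30 -> [-12, 30, -84, 60, 30]
Output sum: 24

Answer: 24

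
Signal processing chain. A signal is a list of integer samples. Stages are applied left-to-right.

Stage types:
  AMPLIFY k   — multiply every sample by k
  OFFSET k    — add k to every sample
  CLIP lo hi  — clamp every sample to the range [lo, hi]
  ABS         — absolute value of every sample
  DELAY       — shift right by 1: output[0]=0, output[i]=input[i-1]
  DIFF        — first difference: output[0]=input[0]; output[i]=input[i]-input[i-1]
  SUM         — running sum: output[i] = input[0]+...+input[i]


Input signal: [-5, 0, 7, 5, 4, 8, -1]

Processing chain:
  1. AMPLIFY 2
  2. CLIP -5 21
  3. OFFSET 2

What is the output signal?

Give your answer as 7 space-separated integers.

Answer: -3 2 16 12 10 18 0

Derivation:
Input: [-5, 0, 7, 5, 4, 8, -1]
Stage 1 (AMPLIFY 2): -5*2=-10, 0*2=0, 7*2=14, 5*2=10, 4*2=8, 8*2=16, -1*2=-2 -> [-10, 0, 14, 10, 8, 16, -2]
Stage 2 (CLIP -5 21): clip(-10,-5,21)=-5, clip(0,-5,21)=0, clip(14,-5,21)=14, clip(10,-5,21)=10, clip(8,-5,21)=8, clip(16,-5,21)=16, clip(-2,-5,21)=-2 -> [-5, 0, 14, 10, 8, 16, -2]
Stage 3 (OFFSET 2): -5+2=-3, 0+2=2, 14+2=16, 10+2=12, 8+2=10, 16+2=18, -2+2=0 -> [-3, 2, 16, 12, 10, 18, 0]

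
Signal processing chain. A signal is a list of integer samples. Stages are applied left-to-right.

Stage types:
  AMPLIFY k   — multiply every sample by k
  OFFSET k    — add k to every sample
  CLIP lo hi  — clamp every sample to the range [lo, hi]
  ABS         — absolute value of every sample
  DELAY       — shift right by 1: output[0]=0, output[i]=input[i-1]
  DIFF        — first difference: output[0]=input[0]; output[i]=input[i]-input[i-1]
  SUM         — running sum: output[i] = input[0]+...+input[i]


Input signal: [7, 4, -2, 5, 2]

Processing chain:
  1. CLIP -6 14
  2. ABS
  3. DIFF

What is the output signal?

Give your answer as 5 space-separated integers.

Answer: 7 -3 -2 3 -3

Derivation:
Input: [7, 4, -2, 5, 2]
Stage 1 (CLIP -6 14): clip(7,-6,14)=7, clip(4,-6,14)=4, clip(-2,-6,14)=-2, clip(5,-6,14)=5, clip(2,-6,14)=2 -> [7, 4, -2, 5, 2]
Stage 2 (ABS): |7|=7, |4|=4, |-2|=2, |5|=5, |2|=2 -> [7, 4, 2, 5, 2]
Stage 3 (DIFF): s[0]=7, 4-7=-3, 2-4=-2, 5-2=3, 2-5=-3 -> [7, -3, -2, 3, -3]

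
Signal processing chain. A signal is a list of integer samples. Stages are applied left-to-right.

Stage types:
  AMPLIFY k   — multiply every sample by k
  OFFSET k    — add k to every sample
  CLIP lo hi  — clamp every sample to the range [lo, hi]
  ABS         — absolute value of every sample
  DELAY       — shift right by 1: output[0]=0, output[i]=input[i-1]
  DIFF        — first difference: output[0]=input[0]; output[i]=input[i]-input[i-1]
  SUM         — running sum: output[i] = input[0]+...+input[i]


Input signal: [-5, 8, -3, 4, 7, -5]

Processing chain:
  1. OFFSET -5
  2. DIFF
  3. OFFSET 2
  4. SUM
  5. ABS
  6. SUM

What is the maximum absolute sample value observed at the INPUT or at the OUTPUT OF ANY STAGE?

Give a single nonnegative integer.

Input: [-5, 8, -3, 4, 7, -5] (max |s|=8)
Stage 1 (OFFSET -5): -5+-5=-10, 8+-5=3, -3+-5=-8, 4+-5=-1, 7+-5=2, -5+-5=-10 -> [-10, 3, -8, -1, 2, -10] (max |s|=10)
Stage 2 (DIFF): s[0]=-10, 3--10=13, -8-3=-11, -1--8=7, 2--1=3, -10-2=-12 -> [-10, 13, -11, 7, 3, -12] (max |s|=13)
Stage 3 (OFFSET 2): -10+2=-8, 13+2=15, -11+2=-9, 7+2=9, 3+2=5, -12+2=-10 -> [-8, 15, -9, 9, 5, -10] (max |s|=15)
Stage 4 (SUM): sum[0..0]=-8, sum[0..1]=7, sum[0..2]=-2, sum[0..3]=7, sum[0..4]=12, sum[0..5]=2 -> [-8, 7, -2, 7, 12, 2] (max |s|=12)
Stage 5 (ABS): |-8|=8, |7|=7, |-2|=2, |7|=7, |12|=12, |2|=2 -> [8, 7, 2, 7, 12, 2] (max |s|=12)
Stage 6 (SUM): sum[0..0]=8, sum[0..1]=15, sum[0..2]=17, sum[0..3]=24, sum[0..4]=36, sum[0..5]=38 -> [8, 15, 17, 24, 36, 38] (max |s|=38)
Overall max amplitude: 38

Answer: 38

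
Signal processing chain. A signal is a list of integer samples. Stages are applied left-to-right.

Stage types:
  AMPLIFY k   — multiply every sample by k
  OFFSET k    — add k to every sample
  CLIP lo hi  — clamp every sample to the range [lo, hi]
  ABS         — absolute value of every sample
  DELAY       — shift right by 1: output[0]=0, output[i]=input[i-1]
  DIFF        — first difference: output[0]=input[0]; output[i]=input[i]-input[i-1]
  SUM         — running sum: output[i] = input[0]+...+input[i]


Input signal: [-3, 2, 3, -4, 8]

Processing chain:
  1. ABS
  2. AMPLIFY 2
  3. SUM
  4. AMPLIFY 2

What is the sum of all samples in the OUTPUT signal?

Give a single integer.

Input: [-3, 2, 3, -4, 8]
Stage 1 (ABS): |-3|=3, |2|=2, |3|=3, |-4|=4, |8|=8 -> [3, 2, 3, 4, 8]
Stage 2 (AMPLIFY 2): 3*2=6, 2*2=4, 3*2=6, 4*2=8, 8*2=16 -> [6, 4, 6, 8, 16]
Stage 3 (SUM): sum[0..0]=6, sum[0..1]=10, sum[0..2]=16, sum[0..3]=24, sum[0..4]=40 -> [6, 10, 16, 24, 40]
Stage 4 (AMPLIFY 2): 6*2=12, 10*2=20, 16*2=32, 24*2=48, 40*2=80 -> [12, 20, 32, 48, 80]
Output sum: 192

Answer: 192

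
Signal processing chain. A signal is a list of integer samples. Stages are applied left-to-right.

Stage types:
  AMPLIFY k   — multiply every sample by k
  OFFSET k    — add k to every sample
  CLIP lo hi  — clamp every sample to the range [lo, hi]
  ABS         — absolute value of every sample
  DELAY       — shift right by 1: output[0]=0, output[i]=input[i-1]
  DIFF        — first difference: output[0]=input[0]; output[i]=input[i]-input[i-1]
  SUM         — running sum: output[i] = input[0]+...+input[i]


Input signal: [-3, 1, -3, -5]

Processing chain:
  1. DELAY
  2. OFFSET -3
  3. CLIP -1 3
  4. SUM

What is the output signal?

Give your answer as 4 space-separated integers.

Answer: -1 -2 -3 -4

Derivation:
Input: [-3, 1, -3, -5]
Stage 1 (DELAY): [0, -3, 1, -3] = [0, -3, 1, -3] -> [0, -3, 1, -3]
Stage 2 (OFFSET -3): 0+-3=-3, -3+-3=-6, 1+-3=-2, -3+-3=-6 -> [-3, -6, -2, -6]
Stage 3 (CLIP -1 3): clip(-3,-1,3)=-1, clip(-6,-1,3)=-1, clip(-2,-1,3)=-1, clip(-6,-1,3)=-1 -> [-1, -1, -1, -1]
Stage 4 (SUM): sum[0..0]=-1, sum[0..1]=-2, sum[0..2]=-3, sum[0..3]=-4 -> [-1, -2, -3, -4]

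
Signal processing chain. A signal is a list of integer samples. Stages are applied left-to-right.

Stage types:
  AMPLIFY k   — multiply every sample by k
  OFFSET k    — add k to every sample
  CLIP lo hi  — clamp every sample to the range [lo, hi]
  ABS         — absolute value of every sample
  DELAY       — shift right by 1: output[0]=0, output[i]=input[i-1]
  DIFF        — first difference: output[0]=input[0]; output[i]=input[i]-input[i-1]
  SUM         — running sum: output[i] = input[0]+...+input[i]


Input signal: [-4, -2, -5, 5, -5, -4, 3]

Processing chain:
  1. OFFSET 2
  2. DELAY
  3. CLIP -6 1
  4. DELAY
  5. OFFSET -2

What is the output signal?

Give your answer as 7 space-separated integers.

Input: [-4, -2, -5, 5, -5, -4, 3]
Stage 1 (OFFSET 2): -4+2=-2, -2+2=0, -5+2=-3, 5+2=7, -5+2=-3, -4+2=-2, 3+2=5 -> [-2, 0, -3, 7, -3, -2, 5]
Stage 2 (DELAY): [0, -2, 0, -3, 7, -3, -2] = [0, -2, 0, -3, 7, -3, -2] -> [0, -2, 0, -3, 7, -3, -2]
Stage 3 (CLIP -6 1): clip(0,-6,1)=0, clip(-2,-6,1)=-2, clip(0,-6,1)=0, clip(-3,-6,1)=-3, clip(7,-6,1)=1, clip(-3,-6,1)=-3, clip(-2,-6,1)=-2 -> [0, -2, 0, -3, 1, -3, -2]
Stage 4 (DELAY): [0, 0, -2, 0, -3, 1, -3] = [0, 0, -2, 0, -3, 1, -3] -> [0, 0, -2, 0, -3, 1, -3]
Stage 5 (OFFSET -2): 0+-2=-2, 0+-2=-2, -2+-2=-4, 0+-2=-2, -3+-2=-5, 1+-2=-1, -3+-2=-5 -> [-2, -2, -4, -2, -5, -1, -5]

Answer: -2 -2 -4 -2 -5 -1 -5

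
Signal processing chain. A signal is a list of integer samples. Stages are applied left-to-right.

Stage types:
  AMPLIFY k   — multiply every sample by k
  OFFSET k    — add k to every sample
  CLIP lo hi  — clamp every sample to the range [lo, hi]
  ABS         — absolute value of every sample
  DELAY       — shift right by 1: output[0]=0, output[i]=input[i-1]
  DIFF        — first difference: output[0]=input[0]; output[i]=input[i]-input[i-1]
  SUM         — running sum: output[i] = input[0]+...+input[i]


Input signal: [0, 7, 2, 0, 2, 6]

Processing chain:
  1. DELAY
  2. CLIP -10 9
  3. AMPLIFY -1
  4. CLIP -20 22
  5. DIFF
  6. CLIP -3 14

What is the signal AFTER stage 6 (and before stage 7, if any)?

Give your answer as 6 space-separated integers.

Input: [0, 7, 2, 0, 2, 6]
Stage 1 (DELAY): [0, 0, 7, 2, 0, 2] = [0, 0, 7, 2, 0, 2] -> [0, 0, 7, 2, 0, 2]
Stage 2 (CLIP -10 9): clip(0,-10,9)=0, clip(0,-10,9)=0, clip(7,-10,9)=7, clip(2,-10,9)=2, clip(0,-10,9)=0, clip(2,-10,9)=2 -> [0, 0, 7, 2, 0, 2]
Stage 3 (AMPLIFY -1): 0*-1=0, 0*-1=0, 7*-1=-7, 2*-1=-2, 0*-1=0, 2*-1=-2 -> [0, 0, -7, -2, 0, -2]
Stage 4 (CLIP -20 22): clip(0,-20,22)=0, clip(0,-20,22)=0, clip(-7,-20,22)=-7, clip(-2,-20,22)=-2, clip(0,-20,22)=0, clip(-2,-20,22)=-2 -> [0, 0, -7, -2, 0, -2]
Stage 5 (DIFF): s[0]=0, 0-0=0, -7-0=-7, -2--7=5, 0--2=2, -2-0=-2 -> [0, 0, -7, 5, 2, -2]
Stage 6 (CLIP -3 14): clip(0,-3,14)=0, clip(0,-3,14)=0, clip(-7,-3,14)=-3, clip(5,-3,14)=5, clip(2,-3,14)=2, clip(-2,-3,14)=-2 -> [0, 0, -3, 5, 2, -2]

Answer: 0 0 -3 5 2 -2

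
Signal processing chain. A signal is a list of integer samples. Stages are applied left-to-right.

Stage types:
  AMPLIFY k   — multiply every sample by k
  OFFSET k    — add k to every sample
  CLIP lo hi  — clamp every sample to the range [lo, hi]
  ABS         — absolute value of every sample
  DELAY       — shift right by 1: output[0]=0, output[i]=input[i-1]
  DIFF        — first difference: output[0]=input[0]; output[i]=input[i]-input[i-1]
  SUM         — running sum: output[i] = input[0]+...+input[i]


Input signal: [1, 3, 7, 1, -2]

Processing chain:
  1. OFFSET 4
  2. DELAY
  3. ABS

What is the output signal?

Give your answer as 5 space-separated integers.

Input: [1, 3, 7, 1, -2]
Stage 1 (OFFSET 4): 1+4=5, 3+4=7, 7+4=11, 1+4=5, -2+4=2 -> [5, 7, 11, 5, 2]
Stage 2 (DELAY): [0, 5, 7, 11, 5] = [0, 5, 7, 11, 5] -> [0, 5, 7, 11, 5]
Stage 3 (ABS): |0|=0, |5|=5, |7|=7, |11|=11, |5|=5 -> [0, 5, 7, 11, 5]

Answer: 0 5 7 11 5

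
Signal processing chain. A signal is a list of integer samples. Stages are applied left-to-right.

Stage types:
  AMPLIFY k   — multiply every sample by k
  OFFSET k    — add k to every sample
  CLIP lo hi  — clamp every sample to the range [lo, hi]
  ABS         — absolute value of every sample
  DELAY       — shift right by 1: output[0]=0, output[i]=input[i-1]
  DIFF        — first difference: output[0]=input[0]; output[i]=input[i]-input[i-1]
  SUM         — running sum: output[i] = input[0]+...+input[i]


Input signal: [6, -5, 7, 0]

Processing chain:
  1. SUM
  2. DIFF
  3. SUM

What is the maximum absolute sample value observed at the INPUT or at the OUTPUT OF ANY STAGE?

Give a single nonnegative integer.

Answer: 8

Derivation:
Input: [6, -5, 7, 0] (max |s|=7)
Stage 1 (SUM): sum[0..0]=6, sum[0..1]=1, sum[0..2]=8, sum[0..3]=8 -> [6, 1, 8, 8] (max |s|=8)
Stage 2 (DIFF): s[0]=6, 1-6=-5, 8-1=7, 8-8=0 -> [6, -5, 7, 0] (max |s|=7)
Stage 3 (SUM): sum[0..0]=6, sum[0..1]=1, sum[0..2]=8, sum[0..3]=8 -> [6, 1, 8, 8] (max |s|=8)
Overall max amplitude: 8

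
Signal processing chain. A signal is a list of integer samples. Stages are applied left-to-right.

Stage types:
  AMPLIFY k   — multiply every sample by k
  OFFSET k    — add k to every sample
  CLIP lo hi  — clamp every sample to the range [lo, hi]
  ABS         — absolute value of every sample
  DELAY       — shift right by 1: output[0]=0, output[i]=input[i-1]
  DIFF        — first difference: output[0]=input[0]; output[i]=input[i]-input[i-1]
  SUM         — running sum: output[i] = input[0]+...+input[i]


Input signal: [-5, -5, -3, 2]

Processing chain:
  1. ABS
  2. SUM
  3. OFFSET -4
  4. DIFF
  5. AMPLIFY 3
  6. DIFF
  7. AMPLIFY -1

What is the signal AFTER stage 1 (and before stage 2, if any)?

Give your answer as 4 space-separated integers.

Input: [-5, -5, -3, 2]
Stage 1 (ABS): |-5|=5, |-5|=5, |-3|=3, |2|=2 -> [5, 5, 3, 2]

Answer: 5 5 3 2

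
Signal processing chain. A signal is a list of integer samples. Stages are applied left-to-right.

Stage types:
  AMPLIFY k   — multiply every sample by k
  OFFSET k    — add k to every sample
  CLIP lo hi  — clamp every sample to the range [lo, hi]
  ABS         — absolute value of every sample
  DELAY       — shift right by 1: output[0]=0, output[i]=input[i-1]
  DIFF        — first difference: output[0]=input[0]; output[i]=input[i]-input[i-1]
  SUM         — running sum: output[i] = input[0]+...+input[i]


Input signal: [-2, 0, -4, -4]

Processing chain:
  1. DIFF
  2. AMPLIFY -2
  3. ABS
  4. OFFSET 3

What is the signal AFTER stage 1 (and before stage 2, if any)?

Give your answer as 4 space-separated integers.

Input: [-2, 0, -4, -4]
Stage 1 (DIFF): s[0]=-2, 0--2=2, -4-0=-4, -4--4=0 -> [-2, 2, -4, 0]

Answer: -2 2 -4 0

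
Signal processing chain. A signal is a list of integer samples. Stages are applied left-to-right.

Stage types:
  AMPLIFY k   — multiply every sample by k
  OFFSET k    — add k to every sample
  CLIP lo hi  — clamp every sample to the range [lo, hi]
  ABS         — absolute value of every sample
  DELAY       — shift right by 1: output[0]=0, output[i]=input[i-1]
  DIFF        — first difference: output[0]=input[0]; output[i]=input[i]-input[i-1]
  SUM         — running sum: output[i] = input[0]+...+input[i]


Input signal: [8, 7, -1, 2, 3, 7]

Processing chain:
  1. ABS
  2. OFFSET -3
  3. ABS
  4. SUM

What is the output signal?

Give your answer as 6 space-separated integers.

Input: [8, 7, -1, 2, 3, 7]
Stage 1 (ABS): |8|=8, |7|=7, |-1|=1, |2|=2, |3|=3, |7|=7 -> [8, 7, 1, 2, 3, 7]
Stage 2 (OFFSET -3): 8+-3=5, 7+-3=4, 1+-3=-2, 2+-3=-1, 3+-3=0, 7+-3=4 -> [5, 4, -2, -1, 0, 4]
Stage 3 (ABS): |5|=5, |4|=4, |-2|=2, |-1|=1, |0|=0, |4|=4 -> [5, 4, 2, 1, 0, 4]
Stage 4 (SUM): sum[0..0]=5, sum[0..1]=9, sum[0..2]=11, sum[0..3]=12, sum[0..4]=12, sum[0..5]=16 -> [5, 9, 11, 12, 12, 16]

Answer: 5 9 11 12 12 16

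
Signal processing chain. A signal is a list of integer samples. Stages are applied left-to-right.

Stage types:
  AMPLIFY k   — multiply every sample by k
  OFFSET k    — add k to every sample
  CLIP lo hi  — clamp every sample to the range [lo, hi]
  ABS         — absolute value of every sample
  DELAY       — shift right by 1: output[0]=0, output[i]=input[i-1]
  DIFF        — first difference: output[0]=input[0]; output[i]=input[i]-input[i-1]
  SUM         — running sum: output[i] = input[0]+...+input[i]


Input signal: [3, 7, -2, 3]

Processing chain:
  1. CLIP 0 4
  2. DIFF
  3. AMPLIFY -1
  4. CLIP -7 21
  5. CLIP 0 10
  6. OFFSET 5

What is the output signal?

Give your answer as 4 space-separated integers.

Input: [3, 7, -2, 3]
Stage 1 (CLIP 0 4): clip(3,0,4)=3, clip(7,0,4)=4, clip(-2,0,4)=0, clip(3,0,4)=3 -> [3, 4, 0, 3]
Stage 2 (DIFF): s[0]=3, 4-3=1, 0-4=-4, 3-0=3 -> [3, 1, -4, 3]
Stage 3 (AMPLIFY -1): 3*-1=-3, 1*-1=-1, -4*-1=4, 3*-1=-3 -> [-3, -1, 4, -3]
Stage 4 (CLIP -7 21): clip(-3,-7,21)=-3, clip(-1,-7,21)=-1, clip(4,-7,21)=4, clip(-3,-7,21)=-3 -> [-3, -1, 4, -3]
Stage 5 (CLIP 0 10): clip(-3,0,10)=0, clip(-1,0,10)=0, clip(4,0,10)=4, clip(-3,0,10)=0 -> [0, 0, 4, 0]
Stage 6 (OFFSET 5): 0+5=5, 0+5=5, 4+5=9, 0+5=5 -> [5, 5, 9, 5]

Answer: 5 5 9 5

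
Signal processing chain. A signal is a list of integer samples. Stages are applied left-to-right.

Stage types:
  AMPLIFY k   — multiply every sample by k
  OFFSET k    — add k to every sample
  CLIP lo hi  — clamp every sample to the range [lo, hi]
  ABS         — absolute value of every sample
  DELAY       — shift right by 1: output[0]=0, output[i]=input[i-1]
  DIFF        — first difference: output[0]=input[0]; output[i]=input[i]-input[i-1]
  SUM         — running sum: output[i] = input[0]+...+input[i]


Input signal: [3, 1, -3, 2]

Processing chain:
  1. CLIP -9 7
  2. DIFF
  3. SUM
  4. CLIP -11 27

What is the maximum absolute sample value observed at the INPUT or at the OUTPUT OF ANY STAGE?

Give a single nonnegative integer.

Input: [3, 1, -3, 2] (max |s|=3)
Stage 1 (CLIP -9 7): clip(3,-9,7)=3, clip(1,-9,7)=1, clip(-3,-9,7)=-3, clip(2,-9,7)=2 -> [3, 1, -3, 2] (max |s|=3)
Stage 2 (DIFF): s[0]=3, 1-3=-2, -3-1=-4, 2--3=5 -> [3, -2, -4, 5] (max |s|=5)
Stage 3 (SUM): sum[0..0]=3, sum[0..1]=1, sum[0..2]=-3, sum[0..3]=2 -> [3, 1, -3, 2] (max |s|=3)
Stage 4 (CLIP -11 27): clip(3,-11,27)=3, clip(1,-11,27)=1, clip(-3,-11,27)=-3, clip(2,-11,27)=2 -> [3, 1, -3, 2] (max |s|=3)
Overall max amplitude: 5

Answer: 5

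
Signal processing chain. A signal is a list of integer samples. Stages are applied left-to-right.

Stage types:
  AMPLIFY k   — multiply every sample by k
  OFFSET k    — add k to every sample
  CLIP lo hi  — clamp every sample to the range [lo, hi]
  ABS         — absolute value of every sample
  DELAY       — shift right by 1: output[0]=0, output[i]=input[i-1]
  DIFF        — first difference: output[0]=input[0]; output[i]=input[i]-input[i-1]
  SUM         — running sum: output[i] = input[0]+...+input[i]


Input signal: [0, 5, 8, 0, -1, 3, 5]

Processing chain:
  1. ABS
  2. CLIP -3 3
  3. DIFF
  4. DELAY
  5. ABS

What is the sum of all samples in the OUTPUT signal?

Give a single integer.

Answer: 9

Derivation:
Input: [0, 5, 8, 0, -1, 3, 5]
Stage 1 (ABS): |0|=0, |5|=5, |8|=8, |0|=0, |-1|=1, |3|=3, |5|=5 -> [0, 5, 8, 0, 1, 3, 5]
Stage 2 (CLIP -3 3): clip(0,-3,3)=0, clip(5,-3,3)=3, clip(8,-3,3)=3, clip(0,-3,3)=0, clip(1,-3,3)=1, clip(3,-3,3)=3, clip(5,-3,3)=3 -> [0, 3, 3, 0, 1, 3, 3]
Stage 3 (DIFF): s[0]=0, 3-0=3, 3-3=0, 0-3=-3, 1-0=1, 3-1=2, 3-3=0 -> [0, 3, 0, -3, 1, 2, 0]
Stage 4 (DELAY): [0, 0, 3, 0, -3, 1, 2] = [0, 0, 3, 0, -3, 1, 2] -> [0, 0, 3, 0, -3, 1, 2]
Stage 5 (ABS): |0|=0, |0|=0, |3|=3, |0|=0, |-3|=3, |1|=1, |2|=2 -> [0, 0, 3, 0, 3, 1, 2]
Output sum: 9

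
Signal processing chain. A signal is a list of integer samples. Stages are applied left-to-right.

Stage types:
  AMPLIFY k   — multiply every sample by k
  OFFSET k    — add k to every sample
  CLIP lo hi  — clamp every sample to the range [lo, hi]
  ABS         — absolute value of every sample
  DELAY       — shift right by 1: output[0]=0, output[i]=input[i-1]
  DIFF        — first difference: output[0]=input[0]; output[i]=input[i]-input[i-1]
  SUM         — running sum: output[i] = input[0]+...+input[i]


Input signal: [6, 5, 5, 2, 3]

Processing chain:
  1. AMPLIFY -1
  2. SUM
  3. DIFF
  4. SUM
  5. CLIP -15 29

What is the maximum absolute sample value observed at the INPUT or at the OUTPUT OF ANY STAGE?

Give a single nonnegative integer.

Input: [6, 5, 5, 2, 3] (max |s|=6)
Stage 1 (AMPLIFY -1): 6*-1=-6, 5*-1=-5, 5*-1=-5, 2*-1=-2, 3*-1=-3 -> [-6, -5, -5, -2, -3] (max |s|=6)
Stage 2 (SUM): sum[0..0]=-6, sum[0..1]=-11, sum[0..2]=-16, sum[0..3]=-18, sum[0..4]=-21 -> [-6, -11, -16, -18, -21] (max |s|=21)
Stage 3 (DIFF): s[0]=-6, -11--6=-5, -16--11=-5, -18--16=-2, -21--18=-3 -> [-6, -5, -5, -2, -3] (max |s|=6)
Stage 4 (SUM): sum[0..0]=-6, sum[0..1]=-11, sum[0..2]=-16, sum[0..3]=-18, sum[0..4]=-21 -> [-6, -11, -16, -18, -21] (max |s|=21)
Stage 5 (CLIP -15 29): clip(-6,-15,29)=-6, clip(-11,-15,29)=-11, clip(-16,-15,29)=-15, clip(-18,-15,29)=-15, clip(-21,-15,29)=-15 -> [-6, -11, -15, -15, -15] (max |s|=15)
Overall max amplitude: 21

Answer: 21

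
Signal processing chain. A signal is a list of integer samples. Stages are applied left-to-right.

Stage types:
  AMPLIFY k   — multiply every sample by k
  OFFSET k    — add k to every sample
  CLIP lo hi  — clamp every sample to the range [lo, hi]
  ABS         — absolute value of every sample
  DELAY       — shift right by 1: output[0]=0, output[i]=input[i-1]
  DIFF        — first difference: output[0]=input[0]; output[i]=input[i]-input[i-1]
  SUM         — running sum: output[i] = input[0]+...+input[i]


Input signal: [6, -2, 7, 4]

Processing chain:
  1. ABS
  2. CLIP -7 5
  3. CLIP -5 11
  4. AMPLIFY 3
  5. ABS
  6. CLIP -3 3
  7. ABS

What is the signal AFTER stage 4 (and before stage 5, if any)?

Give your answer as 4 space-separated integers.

Input: [6, -2, 7, 4]
Stage 1 (ABS): |6|=6, |-2|=2, |7|=7, |4|=4 -> [6, 2, 7, 4]
Stage 2 (CLIP -7 5): clip(6,-7,5)=5, clip(2,-7,5)=2, clip(7,-7,5)=5, clip(4,-7,5)=4 -> [5, 2, 5, 4]
Stage 3 (CLIP -5 11): clip(5,-5,11)=5, clip(2,-5,11)=2, clip(5,-5,11)=5, clip(4,-5,11)=4 -> [5, 2, 5, 4]
Stage 4 (AMPLIFY 3): 5*3=15, 2*3=6, 5*3=15, 4*3=12 -> [15, 6, 15, 12]

Answer: 15 6 15 12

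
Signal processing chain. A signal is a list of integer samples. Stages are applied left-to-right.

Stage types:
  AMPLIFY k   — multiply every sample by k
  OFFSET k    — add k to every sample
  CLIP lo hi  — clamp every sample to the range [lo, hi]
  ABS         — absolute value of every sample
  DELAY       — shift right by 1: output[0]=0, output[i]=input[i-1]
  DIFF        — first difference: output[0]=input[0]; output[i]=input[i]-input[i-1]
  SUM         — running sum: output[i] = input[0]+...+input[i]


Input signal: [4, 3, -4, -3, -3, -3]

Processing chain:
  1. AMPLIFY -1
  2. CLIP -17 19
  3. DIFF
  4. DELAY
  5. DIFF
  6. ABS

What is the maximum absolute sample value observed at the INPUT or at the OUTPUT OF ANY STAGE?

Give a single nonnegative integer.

Input: [4, 3, -4, -3, -3, -3] (max |s|=4)
Stage 1 (AMPLIFY -1): 4*-1=-4, 3*-1=-3, -4*-1=4, -3*-1=3, -3*-1=3, -3*-1=3 -> [-4, -3, 4, 3, 3, 3] (max |s|=4)
Stage 2 (CLIP -17 19): clip(-4,-17,19)=-4, clip(-3,-17,19)=-3, clip(4,-17,19)=4, clip(3,-17,19)=3, clip(3,-17,19)=3, clip(3,-17,19)=3 -> [-4, -3, 4, 3, 3, 3] (max |s|=4)
Stage 3 (DIFF): s[0]=-4, -3--4=1, 4--3=7, 3-4=-1, 3-3=0, 3-3=0 -> [-4, 1, 7, -1, 0, 0] (max |s|=7)
Stage 4 (DELAY): [0, -4, 1, 7, -1, 0] = [0, -4, 1, 7, -1, 0] -> [0, -4, 1, 7, -1, 0] (max |s|=7)
Stage 5 (DIFF): s[0]=0, -4-0=-4, 1--4=5, 7-1=6, -1-7=-8, 0--1=1 -> [0, -4, 5, 6, -8, 1] (max |s|=8)
Stage 6 (ABS): |0|=0, |-4|=4, |5|=5, |6|=6, |-8|=8, |1|=1 -> [0, 4, 5, 6, 8, 1] (max |s|=8)
Overall max amplitude: 8

Answer: 8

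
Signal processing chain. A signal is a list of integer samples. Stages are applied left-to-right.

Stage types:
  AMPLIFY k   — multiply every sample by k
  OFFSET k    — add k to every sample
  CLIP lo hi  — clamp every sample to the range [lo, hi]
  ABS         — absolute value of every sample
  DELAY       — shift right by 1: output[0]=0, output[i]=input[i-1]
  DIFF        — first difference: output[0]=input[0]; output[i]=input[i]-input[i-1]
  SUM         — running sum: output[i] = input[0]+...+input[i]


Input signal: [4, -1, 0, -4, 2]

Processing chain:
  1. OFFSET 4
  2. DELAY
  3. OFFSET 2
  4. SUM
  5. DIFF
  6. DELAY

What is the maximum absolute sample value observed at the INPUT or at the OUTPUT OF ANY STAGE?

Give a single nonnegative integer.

Answer: 25

Derivation:
Input: [4, -1, 0, -4, 2] (max |s|=4)
Stage 1 (OFFSET 4): 4+4=8, -1+4=3, 0+4=4, -4+4=0, 2+4=6 -> [8, 3, 4, 0, 6] (max |s|=8)
Stage 2 (DELAY): [0, 8, 3, 4, 0] = [0, 8, 3, 4, 0] -> [0, 8, 3, 4, 0] (max |s|=8)
Stage 3 (OFFSET 2): 0+2=2, 8+2=10, 3+2=5, 4+2=6, 0+2=2 -> [2, 10, 5, 6, 2] (max |s|=10)
Stage 4 (SUM): sum[0..0]=2, sum[0..1]=12, sum[0..2]=17, sum[0..3]=23, sum[0..4]=25 -> [2, 12, 17, 23, 25] (max |s|=25)
Stage 5 (DIFF): s[0]=2, 12-2=10, 17-12=5, 23-17=6, 25-23=2 -> [2, 10, 5, 6, 2] (max |s|=10)
Stage 6 (DELAY): [0, 2, 10, 5, 6] = [0, 2, 10, 5, 6] -> [0, 2, 10, 5, 6] (max |s|=10)
Overall max amplitude: 25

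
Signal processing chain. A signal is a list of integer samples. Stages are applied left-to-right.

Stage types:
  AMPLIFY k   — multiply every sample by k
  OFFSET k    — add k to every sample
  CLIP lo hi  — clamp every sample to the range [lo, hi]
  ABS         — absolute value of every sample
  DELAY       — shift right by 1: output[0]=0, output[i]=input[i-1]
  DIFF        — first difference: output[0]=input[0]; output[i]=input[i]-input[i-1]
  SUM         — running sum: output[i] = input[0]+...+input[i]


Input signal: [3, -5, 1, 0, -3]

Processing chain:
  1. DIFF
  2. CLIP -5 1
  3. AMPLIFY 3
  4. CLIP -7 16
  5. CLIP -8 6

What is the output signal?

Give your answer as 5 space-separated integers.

Answer: 3 -7 3 -3 -7

Derivation:
Input: [3, -5, 1, 0, -3]
Stage 1 (DIFF): s[0]=3, -5-3=-8, 1--5=6, 0-1=-1, -3-0=-3 -> [3, -8, 6, -1, -3]
Stage 2 (CLIP -5 1): clip(3,-5,1)=1, clip(-8,-5,1)=-5, clip(6,-5,1)=1, clip(-1,-5,1)=-1, clip(-3,-5,1)=-3 -> [1, -5, 1, -1, -3]
Stage 3 (AMPLIFY 3): 1*3=3, -5*3=-15, 1*3=3, -1*3=-3, -3*3=-9 -> [3, -15, 3, -3, -9]
Stage 4 (CLIP -7 16): clip(3,-7,16)=3, clip(-15,-7,16)=-7, clip(3,-7,16)=3, clip(-3,-7,16)=-3, clip(-9,-7,16)=-7 -> [3, -7, 3, -3, -7]
Stage 5 (CLIP -8 6): clip(3,-8,6)=3, clip(-7,-8,6)=-7, clip(3,-8,6)=3, clip(-3,-8,6)=-3, clip(-7,-8,6)=-7 -> [3, -7, 3, -3, -7]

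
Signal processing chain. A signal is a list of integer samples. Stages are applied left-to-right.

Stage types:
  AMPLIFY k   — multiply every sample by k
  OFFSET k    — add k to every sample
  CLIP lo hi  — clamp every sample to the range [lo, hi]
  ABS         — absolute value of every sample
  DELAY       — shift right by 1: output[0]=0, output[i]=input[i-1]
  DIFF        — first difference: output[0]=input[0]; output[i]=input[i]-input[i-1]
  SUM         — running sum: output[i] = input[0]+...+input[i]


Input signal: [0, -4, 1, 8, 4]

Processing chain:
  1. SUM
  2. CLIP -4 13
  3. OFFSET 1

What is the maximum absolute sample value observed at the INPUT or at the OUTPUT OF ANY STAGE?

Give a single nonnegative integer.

Input: [0, -4, 1, 8, 4] (max |s|=8)
Stage 1 (SUM): sum[0..0]=0, sum[0..1]=-4, sum[0..2]=-3, sum[0..3]=5, sum[0..4]=9 -> [0, -4, -3, 5, 9] (max |s|=9)
Stage 2 (CLIP -4 13): clip(0,-4,13)=0, clip(-4,-4,13)=-4, clip(-3,-4,13)=-3, clip(5,-4,13)=5, clip(9,-4,13)=9 -> [0, -4, -3, 5, 9] (max |s|=9)
Stage 3 (OFFSET 1): 0+1=1, -4+1=-3, -3+1=-2, 5+1=6, 9+1=10 -> [1, -3, -2, 6, 10] (max |s|=10)
Overall max amplitude: 10

Answer: 10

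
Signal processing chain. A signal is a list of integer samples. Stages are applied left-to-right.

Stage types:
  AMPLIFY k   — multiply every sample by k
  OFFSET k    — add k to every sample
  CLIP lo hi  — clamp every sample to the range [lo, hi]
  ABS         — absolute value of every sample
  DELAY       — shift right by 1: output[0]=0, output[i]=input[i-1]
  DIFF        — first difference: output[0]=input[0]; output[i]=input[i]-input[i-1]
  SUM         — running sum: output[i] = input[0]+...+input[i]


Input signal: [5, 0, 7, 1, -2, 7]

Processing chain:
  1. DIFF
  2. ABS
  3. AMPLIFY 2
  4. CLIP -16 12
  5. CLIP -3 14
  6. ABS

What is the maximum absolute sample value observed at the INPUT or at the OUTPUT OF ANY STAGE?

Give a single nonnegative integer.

Answer: 18

Derivation:
Input: [5, 0, 7, 1, -2, 7] (max |s|=7)
Stage 1 (DIFF): s[0]=5, 0-5=-5, 7-0=7, 1-7=-6, -2-1=-3, 7--2=9 -> [5, -5, 7, -6, -3, 9] (max |s|=9)
Stage 2 (ABS): |5|=5, |-5|=5, |7|=7, |-6|=6, |-3|=3, |9|=9 -> [5, 5, 7, 6, 3, 9] (max |s|=9)
Stage 3 (AMPLIFY 2): 5*2=10, 5*2=10, 7*2=14, 6*2=12, 3*2=6, 9*2=18 -> [10, 10, 14, 12, 6, 18] (max |s|=18)
Stage 4 (CLIP -16 12): clip(10,-16,12)=10, clip(10,-16,12)=10, clip(14,-16,12)=12, clip(12,-16,12)=12, clip(6,-16,12)=6, clip(18,-16,12)=12 -> [10, 10, 12, 12, 6, 12] (max |s|=12)
Stage 5 (CLIP -3 14): clip(10,-3,14)=10, clip(10,-3,14)=10, clip(12,-3,14)=12, clip(12,-3,14)=12, clip(6,-3,14)=6, clip(12,-3,14)=12 -> [10, 10, 12, 12, 6, 12] (max |s|=12)
Stage 6 (ABS): |10|=10, |10|=10, |12|=12, |12|=12, |6|=6, |12|=12 -> [10, 10, 12, 12, 6, 12] (max |s|=12)
Overall max amplitude: 18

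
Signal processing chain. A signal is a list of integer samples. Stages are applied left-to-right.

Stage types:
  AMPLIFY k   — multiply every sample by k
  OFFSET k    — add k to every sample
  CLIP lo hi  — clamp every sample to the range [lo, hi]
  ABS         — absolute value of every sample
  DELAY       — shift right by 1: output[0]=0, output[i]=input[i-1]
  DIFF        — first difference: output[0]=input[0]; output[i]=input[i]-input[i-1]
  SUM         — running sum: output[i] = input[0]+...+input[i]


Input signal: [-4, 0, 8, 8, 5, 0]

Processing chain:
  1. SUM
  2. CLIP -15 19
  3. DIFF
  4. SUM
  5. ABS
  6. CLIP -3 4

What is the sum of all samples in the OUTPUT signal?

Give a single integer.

Answer: 24

Derivation:
Input: [-4, 0, 8, 8, 5, 0]
Stage 1 (SUM): sum[0..0]=-4, sum[0..1]=-4, sum[0..2]=4, sum[0..3]=12, sum[0..4]=17, sum[0..5]=17 -> [-4, -4, 4, 12, 17, 17]
Stage 2 (CLIP -15 19): clip(-4,-15,19)=-4, clip(-4,-15,19)=-4, clip(4,-15,19)=4, clip(12,-15,19)=12, clip(17,-15,19)=17, clip(17,-15,19)=17 -> [-4, -4, 4, 12, 17, 17]
Stage 3 (DIFF): s[0]=-4, -4--4=0, 4--4=8, 12-4=8, 17-12=5, 17-17=0 -> [-4, 0, 8, 8, 5, 0]
Stage 4 (SUM): sum[0..0]=-4, sum[0..1]=-4, sum[0..2]=4, sum[0..3]=12, sum[0..4]=17, sum[0..5]=17 -> [-4, -4, 4, 12, 17, 17]
Stage 5 (ABS): |-4|=4, |-4|=4, |4|=4, |12|=12, |17|=17, |17|=17 -> [4, 4, 4, 12, 17, 17]
Stage 6 (CLIP -3 4): clip(4,-3,4)=4, clip(4,-3,4)=4, clip(4,-3,4)=4, clip(12,-3,4)=4, clip(17,-3,4)=4, clip(17,-3,4)=4 -> [4, 4, 4, 4, 4, 4]
Output sum: 24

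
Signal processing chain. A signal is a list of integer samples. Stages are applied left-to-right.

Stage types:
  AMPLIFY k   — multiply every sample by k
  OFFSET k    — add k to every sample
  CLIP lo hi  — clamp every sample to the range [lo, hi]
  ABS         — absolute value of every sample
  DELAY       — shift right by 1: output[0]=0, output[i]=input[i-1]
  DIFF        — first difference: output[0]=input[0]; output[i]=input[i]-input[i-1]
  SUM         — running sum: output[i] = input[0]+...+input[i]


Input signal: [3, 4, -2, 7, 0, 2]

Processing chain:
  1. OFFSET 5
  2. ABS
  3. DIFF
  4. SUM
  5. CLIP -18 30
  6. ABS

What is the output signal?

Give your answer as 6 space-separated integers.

Answer: 8 9 3 12 5 7

Derivation:
Input: [3, 4, -2, 7, 0, 2]
Stage 1 (OFFSET 5): 3+5=8, 4+5=9, -2+5=3, 7+5=12, 0+5=5, 2+5=7 -> [8, 9, 3, 12, 5, 7]
Stage 2 (ABS): |8|=8, |9|=9, |3|=3, |12|=12, |5|=5, |7|=7 -> [8, 9, 3, 12, 5, 7]
Stage 3 (DIFF): s[0]=8, 9-8=1, 3-9=-6, 12-3=9, 5-12=-7, 7-5=2 -> [8, 1, -6, 9, -7, 2]
Stage 4 (SUM): sum[0..0]=8, sum[0..1]=9, sum[0..2]=3, sum[0..3]=12, sum[0..4]=5, sum[0..5]=7 -> [8, 9, 3, 12, 5, 7]
Stage 5 (CLIP -18 30): clip(8,-18,30)=8, clip(9,-18,30)=9, clip(3,-18,30)=3, clip(12,-18,30)=12, clip(5,-18,30)=5, clip(7,-18,30)=7 -> [8, 9, 3, 12, 5, 7]
Stage 6 (ABS): |8|=8, |9|=9, |3|=3, |12|=12, |5|=5, |7|=7 -> [8, 9, 3, 12, 5, 7]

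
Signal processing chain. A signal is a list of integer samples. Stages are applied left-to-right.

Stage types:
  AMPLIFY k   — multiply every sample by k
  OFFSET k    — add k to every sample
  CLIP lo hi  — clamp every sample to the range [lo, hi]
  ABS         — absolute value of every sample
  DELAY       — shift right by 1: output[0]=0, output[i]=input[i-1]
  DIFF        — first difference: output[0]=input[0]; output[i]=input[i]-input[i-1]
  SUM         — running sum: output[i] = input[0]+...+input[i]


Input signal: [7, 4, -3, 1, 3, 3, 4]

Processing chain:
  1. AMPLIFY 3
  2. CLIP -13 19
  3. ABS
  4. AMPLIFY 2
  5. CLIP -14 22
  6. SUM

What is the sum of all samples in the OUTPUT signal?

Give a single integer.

Answer: 512

Derivation:
Input: [7, 4, -3, 1, 3, 3, 4]
Stage 1 (AMPLIFY 3): 7*3=21, 4*3=12, -3*3=-9, 1*3=3, 3*3=9, 3*3=9, 4*3=12 -> [21, 12, -9, 3, 9, 9, 12]
Stage 2 (CLIP -13 19): clip(21,-13,19)=19, clip(12,-13,19)=12, clip(-9,-13,19)=-9, clip(3,-13,19)=3, clip(9,-13,19)=9, clip(9,-13,19)=9, clip(12,-13,19)=12 -> [19, 12, -9, 3, 9, 9, 12]
Stage 3 (ABS): |19|=19, |12|=12, |-9|=9, |3|=3, |9|=9, |9|=9, |12|=12 -> [19, 12, 9, 3, 9, 9, 12]
Stage 4 (AMPLIFY 2): 19*2=38, 12*2=24, 9*2=18, 3*2=6, 9*2=18, 9*2=18, 12*2=24 -> [38, 24, 18, 6, 18, 18, 24]
Stage 5 (CLIP -14 22): clip(38,-14,22)=22, clip(24,-14,22)=22, clip(18,-14,22)=18, clip(6,-14,22)=6, clip(18,-14,22)=18, clip(18,-14,22)=18, clip(24,-14,22)=22 -> [22, 22, 18, 6, 18, 18, 22]
Stage 6 (SUM): sum[0..0]=22, sum[0..1]=44, sum[0..2]=62, sum[0..3]=68, sum[0..4]=86, sum[0..5]=104, sum[0..6]=126 -> [22, 44, 62, 68, 86, 104, 126]
Output sum: 512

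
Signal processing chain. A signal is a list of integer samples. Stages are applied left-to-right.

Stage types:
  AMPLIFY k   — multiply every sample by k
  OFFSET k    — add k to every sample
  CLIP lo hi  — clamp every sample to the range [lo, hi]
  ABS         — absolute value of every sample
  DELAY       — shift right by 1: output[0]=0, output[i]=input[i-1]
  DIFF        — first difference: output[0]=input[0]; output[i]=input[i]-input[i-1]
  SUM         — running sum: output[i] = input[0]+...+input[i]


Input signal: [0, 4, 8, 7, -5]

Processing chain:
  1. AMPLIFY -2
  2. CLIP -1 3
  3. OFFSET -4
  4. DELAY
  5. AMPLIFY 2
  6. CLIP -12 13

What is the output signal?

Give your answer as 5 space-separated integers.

Answer: 0 -8 -10 -10 -10

Derivation:
Input: [0, 4, 8, 7, -5]
Stage 1 (AMPLIFY -2): 0*-2=0, 4*-2=-8, 8*-2=-16, 7*-2=-14, -5*-2=10 -> [0, -8, -16, -14, 10]
Stage 2 (CLIP -1 3): clip(0,-1,3)=0, clip(-8,-1,3)=-1, clip(-16,-1,3)=-1, clip(-14,-1,3)=-1, clip(10,-1,3)=3 -> [0, -1, -1, -1, 3]
Stage 3 (OFFSET -4): 0+-4=-4, -1+-4=-5, -1+-4=-5, -1+-4=-5, 3+-4=-1 -> [-4, -5, -5, -5, -1]
Stage 4 (DELAY): [0, -4, -5, -5, -5] = [0, -4, -5, -5, -5] -> [0, -4, -5, -5, -5]
Stage 5 (AMPLIFY 2): 0*2=0, -4*2=-8, -5*2=-10, -5*2=-10, -5*2=-10 -> [0, -8, -10, -10, -10]
Stage 6 (CLIP -12 13): clip(0,-12,13)=0, clip(-8,-12,13)=-8, clip(-10,-12,13)=-10, clip(-10,-12,13)=-10, clip(-10,-12,13)=-10 -> [0, -8, -10, -10, -10]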